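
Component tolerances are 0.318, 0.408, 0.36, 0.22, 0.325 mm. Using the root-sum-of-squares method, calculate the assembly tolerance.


RSS = sqrt(0.318^2 + 0.408^2 + 0.36^2 + 0.22^2 + 0.325^2)
= sqrt(0.551213)
= 0.7424

0.7424


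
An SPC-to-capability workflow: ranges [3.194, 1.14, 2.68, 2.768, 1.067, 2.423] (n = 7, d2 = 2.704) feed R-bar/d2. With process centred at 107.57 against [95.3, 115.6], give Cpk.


R_bar = (3.194 + 1.14 + 2.68 + 2.768 + 1.067 + 2.423) / 6 = 2.212
sigma = R_bar / d2 = 2.212 / 2.704 = 0.81804734
Cp = (USL - LSL)/(6*sigma) = (115.6 - 95.3)/(6*0.81804734) = 4.1359
Cpu = (115.6 - 107.57)/(3*0.81804734) = 3.2720
Cpl = (107.57 - 95.3)/(3*0.81804734) = 4.9997
Cpk = min(Cpu, Cpl) = 3.2720

3.2720


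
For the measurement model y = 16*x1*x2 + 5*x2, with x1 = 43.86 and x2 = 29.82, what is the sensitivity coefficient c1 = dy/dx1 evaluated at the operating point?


y = 16*x1*x2 + 5*x2
dy/dx1 = 16*x2
Evaluate at x2 = 29.82: c1 = 16 * 29.82
c1 = 477.1200

477.1200


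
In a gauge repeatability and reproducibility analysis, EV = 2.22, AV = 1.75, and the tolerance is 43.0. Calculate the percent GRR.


GRR = sqrt(EV^2 + AV^2) = sqrt(2.22^2 + 1.75^2) = 2.826818
%GRR = GRR / tol * 100 = 2.826818 / 43.0 * 100
%GRR = 6.5740

6.5740


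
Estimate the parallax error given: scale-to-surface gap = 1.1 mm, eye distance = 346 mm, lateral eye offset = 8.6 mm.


error = h * offset / d
= 1.1 * 8.6 / 346
= 0.0273

0.0273


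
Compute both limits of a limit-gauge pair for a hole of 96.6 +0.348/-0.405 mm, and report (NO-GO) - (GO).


GO = nominal - lower_tol (smallest hole = maximum material condition)
GO = 96.6 - 0.405 = 96.195
NO-GO = nominal + upper_tol (largest hole = least material condition)
NO-GO = 96.6 + 0.348 = 96.948
spread = NO-GO - GO = 96.948 - 96.195 = 0.7530

0.7530


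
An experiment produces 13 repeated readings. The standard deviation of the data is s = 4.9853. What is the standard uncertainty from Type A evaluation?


u_A = s / sqrt(n)
u_A = 4.9853 / sqrt(13)
u_A = 4.9853 / 3.6055513
u_A = 1.3827

1.3827


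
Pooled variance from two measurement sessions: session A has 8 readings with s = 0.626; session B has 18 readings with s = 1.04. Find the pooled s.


s_p = sqrt(((n1-1)*s1^2 + (n2-1)*s2^2) / (n1+n2-2))
numerator = (8-1)*0.626^2 + (18-1)*1.04^2 = 2.743132 + 18.3872 = 21.130332
denominator = 8 + 18 - 2 = 24
s_p^2 = 21.130332 / 24 = 0.8804305
s_p = sqrt(0.8804305) = 0.9383

0.9383


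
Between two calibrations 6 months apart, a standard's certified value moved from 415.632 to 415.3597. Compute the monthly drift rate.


rate = (v2 - v1) / months
= (415.3597 - 415.632) / 6
= -0.2723 / 6
= -0.0454

-0.0454


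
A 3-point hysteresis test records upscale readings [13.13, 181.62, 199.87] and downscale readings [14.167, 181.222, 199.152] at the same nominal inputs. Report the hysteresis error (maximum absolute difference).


|13.13 - 14.167| = 1.0370
|181.62 - 181.222| = 0.3980
|199.87 - 199.152| = 0.7180
hysteresis = max(diffs) = 1.0370

1.0370


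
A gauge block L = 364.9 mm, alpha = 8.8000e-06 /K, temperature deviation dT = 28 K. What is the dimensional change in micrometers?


dL = L * alpha * dT
= 364.9 * 8.8000e-06 * 28
= 0.0899114 mm
dL_um = 0.0899114 * 1000 = 89.9114 um

89.9114


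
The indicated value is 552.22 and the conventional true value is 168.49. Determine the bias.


Systematic error = measured - true
= 552.22 - 168.49
= 383.7300

383.7300


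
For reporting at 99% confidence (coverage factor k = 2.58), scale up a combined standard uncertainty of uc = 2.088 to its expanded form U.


U = k * uc
U = 2.58 * 2.088
U = 5.3870

5.3870


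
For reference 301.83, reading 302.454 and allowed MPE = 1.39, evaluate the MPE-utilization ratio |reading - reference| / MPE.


e = indication - reference = 302.454 - 301.83 = 0.6240
|e| = 0.6240
ratio = |e| / MPE = 0.6240 / 1.39
ratio = 0.4489

0.4489


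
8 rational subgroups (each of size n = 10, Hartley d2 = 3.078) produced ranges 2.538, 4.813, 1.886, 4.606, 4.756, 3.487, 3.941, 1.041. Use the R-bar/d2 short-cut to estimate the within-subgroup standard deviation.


R_bar = (2.538 + 4.813 + 1.886 + 4.606 + 4.756 + 3.487 + 3.941 + 1.041) / 8
R_bar = 27.068 / 8 = 3.3835
sigma_hat = R_bar / d2 = 3.3835 / 3.078 = 1.0993

1.0993


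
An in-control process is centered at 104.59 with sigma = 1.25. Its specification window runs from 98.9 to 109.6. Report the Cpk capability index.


Cpu = (USL - mean) / (3*sigma) = (109.6 - 104.59) / (3*1.25) = 1.3360
Cpl = (mean - LSL) / (3*sigma) = (104.59 - 98.9) / (3*1.25) = 1.5173
Cpk = min(Cpu, Cpl) = 1.3360

1.3360


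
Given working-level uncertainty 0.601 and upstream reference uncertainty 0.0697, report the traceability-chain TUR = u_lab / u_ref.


TUR = u_lab / u_ref
= 0.601 / 0.0697
= 8.6227

8.6227


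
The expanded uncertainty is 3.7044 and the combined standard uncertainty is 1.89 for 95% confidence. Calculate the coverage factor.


k = U / uc
k = 3.7044 / 1.89
k = 1.96

1.96


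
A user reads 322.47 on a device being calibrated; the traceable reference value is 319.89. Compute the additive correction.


Correction = standard - reading
= 319.89 - 322.47
= -2.5800

-2.5800


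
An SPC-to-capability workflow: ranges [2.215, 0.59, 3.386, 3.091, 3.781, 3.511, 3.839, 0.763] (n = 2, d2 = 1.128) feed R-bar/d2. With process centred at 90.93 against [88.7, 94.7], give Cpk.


R_bar = (2.215 + 0.59 + 3.386 + 3.091 + 3.781 + 3.511 + 3.839 + 0.763) / 8 = 2.647
sigma = R_bar / d2 = 2.647 / 1.128 = 2.3466312
Cp = (USL - LSL)/(6*sigma) = (94.7 - 88.7)/(6*2.3466312) = 0.4261
Cpu = (94.7 - 90.93)/(3*2.3466312) = 0.5355
Cpl = (90.93 - 88.7)/(3*2.3466312) = 0.3168
Cpk = min(Cpu, Cpl) = 0.3168

0.3168


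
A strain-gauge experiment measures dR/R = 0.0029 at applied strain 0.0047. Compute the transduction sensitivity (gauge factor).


GF = (dR/R) / epsilon
= 0.0029 / 0.0047
= 0.6170

0.6170


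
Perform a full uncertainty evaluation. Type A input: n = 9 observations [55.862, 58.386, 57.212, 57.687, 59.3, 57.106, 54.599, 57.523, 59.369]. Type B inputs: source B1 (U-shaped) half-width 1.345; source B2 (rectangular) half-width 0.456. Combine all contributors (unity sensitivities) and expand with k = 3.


mean = (55.862 + 58.386 + 57.212 + 57.687 + 59.3 + 57.106 + 54.599 + 57.523 + 59.369) / 9 = 57.44933333
s = sqrt(sum((x - mean)^2)/(n-1)) = 1.5357236
u_A = s / sqrt(n) = 1.5357236 / sqrt(9) = 0.51190787
u_B1 = 1.345 / sqrt(2) = 0.95105862
u_B2 = 0.456 / sqrt(3) = 0.26327172
uc = sqrt(0.51190787^2 + 0.95105862^2 + 0.26327172^2) = 1.1116988
U = k * uc = 3 * 1.1116988
U = 3.3351

3.3351


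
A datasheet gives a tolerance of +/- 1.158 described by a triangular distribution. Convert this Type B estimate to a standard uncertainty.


u_B = half_width / sqrt(6)
u_B = 1.158 / 2.4494897
u_B = 0.4728

0.4728


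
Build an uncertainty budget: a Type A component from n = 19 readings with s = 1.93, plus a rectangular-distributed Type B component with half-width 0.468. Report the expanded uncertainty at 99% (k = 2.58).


u_A = s / sqrt(n) = 1.93 / sqrt(19) = 0.44277237
u_B = half_width / sqrt(3) = 0.468 / sqrt(3) = 0.27019993
uc = sqrt(u_A^2 + u_B^2) = sqrt(0.44277237^2 + 0.27019993^2) = 0.51870548
U = k * uc = 2.58 * 0.51870548
U = 1.3383

1.3383


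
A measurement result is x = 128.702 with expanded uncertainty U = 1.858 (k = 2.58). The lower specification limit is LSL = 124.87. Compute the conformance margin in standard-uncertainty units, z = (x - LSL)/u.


u = U / k = 1.858 / 2.58 = 0.72015504
margin = |LSL - x| = |124.87 - 128.702| = 3.832
z = margin / u = 3.832 / 0.72015504
z = 5.3211

5.3211


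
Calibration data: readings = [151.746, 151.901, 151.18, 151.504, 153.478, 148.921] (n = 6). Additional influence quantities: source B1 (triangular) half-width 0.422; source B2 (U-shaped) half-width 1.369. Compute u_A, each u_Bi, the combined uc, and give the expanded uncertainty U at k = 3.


mean = (151.746 + 151.901 + 151.18 + 151.504 + 153.478 + 148.921) / 6 = 151.455
s = sqrt(sum((x - mean)^2)/(n-1)) = 1.474809
u_A = s / sqrt(n) = 1.474809 / sqrt(6) = 0.60208825
u_B1 = 0.422 / sqrt(6) = 0.17228078
u_B2 = 1.369 / sqrt(2) = 0.96802918
uc = sqrt(0.60208825^2 + 0.17228078^2 + 0.96802918^2) = 1.1529403
U = k * uc = 3 * 1.1529403
U = 3.4588

3.4588


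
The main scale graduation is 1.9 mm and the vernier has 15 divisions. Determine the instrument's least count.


LC = MSD / n_div
= 1.9 / 15
= 0.1267

0.1267


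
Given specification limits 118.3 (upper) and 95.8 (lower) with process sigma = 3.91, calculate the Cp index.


Cp = (USL - LSL) / (6 * sigma)
= (118.3 - 95.8) / (6 * 3.91)
= 22.5000 / 23.4600
= 0.9591

0.9591


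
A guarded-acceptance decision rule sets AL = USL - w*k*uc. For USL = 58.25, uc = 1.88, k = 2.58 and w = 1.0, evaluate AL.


U = k * uc = 2.58 * 1.88 = 4.8504
guard band g = w * U = 1.0 * 4.8504 = 4.8504
AL = USL - g = 58.25 - 4.8504
AL = 53.3996

53.3996


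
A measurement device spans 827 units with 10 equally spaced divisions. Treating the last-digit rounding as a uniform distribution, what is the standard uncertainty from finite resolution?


resolution = range / divisions
resolution = 827 / 10 = 82.7
u_res = resolution / (2*sqrt(3))
u_res = 82.7 / 3.4641016
u_res = 23.8734

23.8734


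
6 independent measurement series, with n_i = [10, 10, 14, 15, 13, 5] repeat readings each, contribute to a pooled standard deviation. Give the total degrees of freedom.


nu = sum_i (n_i - 1)
nu = ((10 - 1) + (10 - 1) + (14 - 1) + (15 - 1) + (13 - 1) + (5 - 1))
nu = 9 + 9 + 13 + 14 + 12 + 4
nu = 61

61


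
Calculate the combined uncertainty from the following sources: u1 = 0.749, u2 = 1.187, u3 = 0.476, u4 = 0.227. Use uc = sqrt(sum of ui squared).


uc = sqrt(0.749^2 + 1.187^2 + 0.476^2 + 0.227^2)
uc = sqrt(2.248075)
uc = 1.4994

1.4994


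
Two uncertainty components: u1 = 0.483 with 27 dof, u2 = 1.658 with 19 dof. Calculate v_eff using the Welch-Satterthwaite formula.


uc = sqrt(u1^2 + u2^2) = sqrt(0.483^2 + 1.658^2) = 1.7269201
v_eff = uc^4 / (u1^4/v1 + u2^4/v2)
= 1.7269201^4 / (0.483^4/27 + 1.658^4/19)
= 8.8938331 / 0.39974217
v_eff = 22.2489

22.2489


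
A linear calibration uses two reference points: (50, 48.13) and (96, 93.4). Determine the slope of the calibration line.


slope = (y2 - y1) / (x2 - x1)
= (93.4 - 48.13) / (96 - 50)
= 45.2700 / 46
= 0.9841

0.9841


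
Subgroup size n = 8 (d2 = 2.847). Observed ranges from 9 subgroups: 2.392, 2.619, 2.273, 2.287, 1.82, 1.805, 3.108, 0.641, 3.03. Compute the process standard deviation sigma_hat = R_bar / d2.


R_bar = (2.392 + 2.619 + 2.273 + 2.287 + 1.82 + 1.805 + 3.108 + 0.641 + 3.03) / 9
R_bar = 19.975 / 9 = 2.2194444
sigma_hat = R_bar / d2 = 2.2194444 / 2.847 = 0.7796

0.7796


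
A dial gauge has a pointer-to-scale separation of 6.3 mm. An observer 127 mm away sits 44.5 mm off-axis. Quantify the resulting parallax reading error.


error = h * offset / d
= 6.3 * 44.5 / 127
= 2.2075

2.2075


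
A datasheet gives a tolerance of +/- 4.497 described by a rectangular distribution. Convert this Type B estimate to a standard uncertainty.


u_B = half_width / sqrt(3)
u_B = 4.497 / 1.7320508
u_B = 2.5963

2.5963


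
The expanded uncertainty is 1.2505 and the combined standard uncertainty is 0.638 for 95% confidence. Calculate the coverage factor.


k = U / uc
k = 1.2505 / 0.638
k = 1.96

1.96


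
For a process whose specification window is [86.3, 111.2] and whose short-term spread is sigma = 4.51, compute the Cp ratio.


Cp = (USL - LSL) / (6 * sigma)
= (111.2 - 86.3) / (6 * 4.51)
= 24.9000 / 27.0600
= 0.9202

0.9202


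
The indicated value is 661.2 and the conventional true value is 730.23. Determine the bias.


Systematic error = measured - true
= 661.2 - 730.23
= -69.0300

-69.0300


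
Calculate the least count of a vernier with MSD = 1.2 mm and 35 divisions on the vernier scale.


LC = MSD / n_div
= 1.2 / 35
= 0.0343

0.0343


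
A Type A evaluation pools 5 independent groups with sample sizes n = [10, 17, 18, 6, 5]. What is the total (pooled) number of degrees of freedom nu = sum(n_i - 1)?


nu = sum_i (n_i - 1)
nu = ((10 - 1) + (17 - 1) + (18 - 1) + (6 - 1) + (5 - 1))
nu = 9 + 16 + 17 + 5 + 4
nu = 51

51


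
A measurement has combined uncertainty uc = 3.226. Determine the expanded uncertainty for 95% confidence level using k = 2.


U = k * uc
U = 2 * 3.226
U = 6.4520

6.4520


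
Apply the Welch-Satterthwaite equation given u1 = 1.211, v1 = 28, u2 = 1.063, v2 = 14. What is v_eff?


uc = sqrt(u1^2 + u2^2) = sqrt(1.211^2 + 1.063^2) = 1.6113628
v_eff = uc^4 / (u1^4/v1 + u2^4/v2)
= 1.6113628^4 / (1.211^4/28 + 1.063^4/14)
= 6.7417607 / 0.16801228
v_eff = 40.1266

40.1266


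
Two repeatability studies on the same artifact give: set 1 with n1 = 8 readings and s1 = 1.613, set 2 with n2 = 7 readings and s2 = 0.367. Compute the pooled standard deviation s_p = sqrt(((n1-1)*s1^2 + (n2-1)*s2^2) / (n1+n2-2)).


s_p = sqrt(((n1-1)*s1^2 + (n2-1)*s2^2) / (n1+n2-2))
numerator = (8-1)*1.613^2 + (7-1)*0.367^2 = 18.212383 + 0.808134 = 19.020517
denominator = 8 + 7 - 2 = 13
s_p^2 = 19.020517 / 13 = 1.4631167
s_p = sqrt(1.4631167) = 1.2096

1.2096


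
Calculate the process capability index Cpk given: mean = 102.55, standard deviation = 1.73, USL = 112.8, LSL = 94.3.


Cpu = (USL - mean) / (3*sigma) = (112.8 - 102.55) / (3*1.73) = 1.9750
Cpl = (mean - LSL) / (3*sigma) = (102.55 - 94.3) / (3*1.73) = 1.5896
Cpk = min(Cpu, Cpl) = 1.5896

1.5896


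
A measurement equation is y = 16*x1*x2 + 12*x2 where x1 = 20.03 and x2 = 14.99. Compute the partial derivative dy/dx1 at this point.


y = 16*x1*x2 + 12*x2
dy/dx1 = 16*x2
Evaluate at x2 = 14.99: c1 = 16 * 14.99
c1 = 239.8400

239.8400


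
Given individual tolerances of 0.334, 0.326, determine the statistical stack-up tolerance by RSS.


RSS = sqrt(0.334^2 + 0.326^2)
= sqrt(0.217832)
= 0.4667

0.4667


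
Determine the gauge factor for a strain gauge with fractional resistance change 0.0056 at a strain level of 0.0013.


GF = (dR/R) / epsilon
= 0.0056 / 0.0013
= 4.3077

4.3077


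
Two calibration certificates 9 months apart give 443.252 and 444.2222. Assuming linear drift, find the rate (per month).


rate = (v2 - v1) / months
= (444.2222 - 443.252) / 9
= 0.9702 / 9
= 0.1078

0.1078


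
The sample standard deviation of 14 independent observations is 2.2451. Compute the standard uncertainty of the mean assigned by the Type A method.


u_A = s / sqrt(n)
u_A = 2.2451 / sqrt(14)
u_A = 2.2451 / 3.7416574
u_A = 0.6000

0.6000


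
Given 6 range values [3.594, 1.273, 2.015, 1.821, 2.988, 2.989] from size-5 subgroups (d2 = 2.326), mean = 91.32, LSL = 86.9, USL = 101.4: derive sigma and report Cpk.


R_bar = (3.594 + 1.273 + 2.015 + 1.821 + 2.988 + 2.989) / 6 = 2.4466667
sigma = R_bar / d2 = 2.4466667 / 2.326 = 1.0518773
Cp = (USL - LSL)/(6*sigma) = (101.4 - 86.9)/(6*1.0518773) = 2.2975
Cpu = (101.4 - 91.32)/(3*1.0518773) = 3.1943
Cpl = (91.32 - 86.9)/(3*1.0518773) = 1.4007
Cpk = min(Cpu, Cpl) = 1.4007

1.4007


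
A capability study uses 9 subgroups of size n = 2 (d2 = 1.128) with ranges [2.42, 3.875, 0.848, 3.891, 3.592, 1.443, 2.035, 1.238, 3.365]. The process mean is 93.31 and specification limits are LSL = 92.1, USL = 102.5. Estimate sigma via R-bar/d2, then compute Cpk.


R_bar = (2.42 + 3.875 + 0.848 + 3.891 + 3.592 + 1.443 + 2.035 + 1.238 + 3.365) / 9 = 2.523
sigma = R_bar / d2 = 2.523 / 1.128 = 2.2367021
Cp = (USL - LSL)/(6*sigma) = (102.5 - 92.1)/(6*2.2367021) = 0.7750
Cpu = (102.5 - 93.31)/(3*2.2367021) = 1.3696
Cpl = (93.31 - 92.1)/(3*2.2367021) = 0.1803
Cpk = min(Cpu, Cpl) = 0.1803

0.1803


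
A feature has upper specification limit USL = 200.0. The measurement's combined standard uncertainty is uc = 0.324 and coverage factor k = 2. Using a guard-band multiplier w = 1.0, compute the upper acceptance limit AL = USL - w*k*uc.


U = k * uc = 2 * 0.324 = 0.648
guard band g = w * U = 1.0 * 0.648 = 0.648
AL = USL - g = 200.0 - 0.648
AL = 199.3520

199.3520


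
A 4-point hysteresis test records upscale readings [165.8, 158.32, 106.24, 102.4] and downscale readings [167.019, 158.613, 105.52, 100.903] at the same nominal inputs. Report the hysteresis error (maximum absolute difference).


|165.8 - 167.019| = 1.2190
|158.32 - 158.613| = 0.2930
|106.24 - 105.52| = 0.7200
|102.4 - 100.903| = 1.4970
hysteresis = max(diffs) = 1.4970

1.4970


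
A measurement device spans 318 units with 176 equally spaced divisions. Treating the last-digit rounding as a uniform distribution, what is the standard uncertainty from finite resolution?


resolution = range / divisions
resolution = 318 / 176 = 1.8068182
u_res = resolution / (2*sqrt(3))
u_res = 1.8068182 / 3.4641016
u_res = 0.5216

0.5216


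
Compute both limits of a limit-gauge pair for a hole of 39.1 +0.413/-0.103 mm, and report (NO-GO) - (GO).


GO = nominal - lower_tol (smallest hole = maximum material condition)
GO = 39.1 - 0.103 = 38.997
NO-GO = nominal + upper_tol (largest hole = least material condition)
NO-GO = 39.1 + 0.413 = 39.513
spread = NO-GO - GO = 39.513 - 38.997 = 0.5160

0.5160


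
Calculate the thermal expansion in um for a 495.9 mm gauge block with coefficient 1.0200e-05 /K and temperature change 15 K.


dL = L * alpha * dT
= 495.9 * 1.0200e-05 * 15
= 0.0758727 mm
dL_um = 0.0758727 * 1000 = 75.8727 um

75.8727


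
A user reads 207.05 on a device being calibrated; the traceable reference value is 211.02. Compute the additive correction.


Correction = standard - reading
= 211.02 - 207.05
= 3.9700

3.9700


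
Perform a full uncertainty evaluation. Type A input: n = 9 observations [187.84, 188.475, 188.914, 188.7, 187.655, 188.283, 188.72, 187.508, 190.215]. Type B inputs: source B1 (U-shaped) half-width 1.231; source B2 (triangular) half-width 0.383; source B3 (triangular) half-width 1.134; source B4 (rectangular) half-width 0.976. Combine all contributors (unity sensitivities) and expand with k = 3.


mean = (187.84 + 188.475 + 188.914 + 188.7 + 187.655 + 188.283 + 188.72 + 187.508 + 190.215) / 9 = 188.4788889
s = sqrt(sum((x - mean)^2)/(n-1)) = 0.81994
u_A = s / sqrt(n) = 0.81994 / sqrt(9) = 0.27331333
u_B1 = 1.231 / sqrt(2) = 0.87044845
u_B2 = 0.383 / sqrt(6) = 0.1563591
u_B3 = 1.134 / sqrt(6) = 0.46295356
u_B4 = 0.976 / sqrt(3) = 0.56349386
uc = sqrt(0.27331333^2 + 0.87044845^2 + 0.1563591^2 + 0.46295356^2 + 0.56349386^2) = 1.1784227
U = k * uc = 3 * 1.1784227
U = 3.5353

3.5353


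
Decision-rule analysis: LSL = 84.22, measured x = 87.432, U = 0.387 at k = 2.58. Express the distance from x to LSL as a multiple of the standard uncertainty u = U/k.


u = U / k = 0.387 / 2.58 = 0.15
margin = |LSL - x| = |84.22 - 87.432| = 3.212
z = margin / u = 3.212 / 0.15
z = 21.4133

21.4133


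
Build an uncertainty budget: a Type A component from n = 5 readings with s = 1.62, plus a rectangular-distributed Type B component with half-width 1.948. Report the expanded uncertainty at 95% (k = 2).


u_A = s / sqrt(n) = 1.62 / sqrt(5) = 0.72448602
u_B = half_width / sqrt(3) = 1.948 / sqrt(3) = 1.1246783
uc = sqrt(u_A^2 + u_B^2) = sqrt(0.72448602^2 + 1.1246783^2) = 1.3378271
U = k * uc = 2 * 1.3378271
U = 2.6757

2.6757


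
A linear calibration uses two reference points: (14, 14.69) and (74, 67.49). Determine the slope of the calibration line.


slope = (y2 - y1) / (x2 - x1)
= (67.49 - 14.69) / (74 - 14)
= 52.8000 / 60
= 0.8800

0.8800


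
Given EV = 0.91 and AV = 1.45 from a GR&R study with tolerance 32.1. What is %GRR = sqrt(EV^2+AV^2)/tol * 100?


GRR = sqrt(EV^2 + AV^2) = sqrt(0.91^2 + 1.45^2) = 1.7118995
%GRR = GRR / tol * 100 = 1.7118995 / 32.1 * 100
%GRR = 5.3330

5.3330


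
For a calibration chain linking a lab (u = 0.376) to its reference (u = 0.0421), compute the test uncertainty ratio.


TUR = u_lab / u_ref
= 0.376 / 0.0421
= 8.9311

8.9311


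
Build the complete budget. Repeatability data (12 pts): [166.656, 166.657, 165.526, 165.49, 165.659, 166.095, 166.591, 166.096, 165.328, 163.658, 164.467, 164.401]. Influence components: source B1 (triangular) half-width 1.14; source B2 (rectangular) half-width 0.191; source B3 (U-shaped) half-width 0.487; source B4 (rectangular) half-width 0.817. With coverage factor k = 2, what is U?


mean = (166.656 + 166.657 + 165.526 + 165.49 + 165.659 + 166.095 + 166.591 + 166.096 + 165.328 + 163.658 + 164.467 + 164.401) / 12 = 165.552
s = sqrt(sum((x - mean)^2)/(n-1)) = 0.96603943
u_A = s / sqrt(n) = 0.96603943 / sqrt(12) = 0.27887156
u_B1 = 1.14 / sqrt(6) = 0.46540305
u_B2 = 0.191 / sqrt(3) = 0.1102739
u_B3 = 0.487 / sqrt(2) = 0.344361
u_B4 = 0.817 / sqrt(3) = 0.47169517
uc = sqrt(0.27887156^2 + 0.46540305^2 + 0.1102739^2 + 0.344361^2 + 0.47169517^2) = 0.80474251
U = k * uc = 2 * 0.80474251
U = 1.6095

1.6095


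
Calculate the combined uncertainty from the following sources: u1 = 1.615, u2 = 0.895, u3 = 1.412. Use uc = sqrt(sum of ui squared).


uc = sqrt(1.615^2 + 0.895^2 + 1.412^2)
uc = sqrt(5.402994)
uc = 2.3244

2.3244


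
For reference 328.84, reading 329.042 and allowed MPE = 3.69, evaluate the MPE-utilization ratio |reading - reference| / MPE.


e = indication - reference = 329.042 - 328.84 = 0.2020
|e| = 0.2020
ratio = |e| / MPE = 0.2020 / 3.69
ratio = 0.0547

0.0547


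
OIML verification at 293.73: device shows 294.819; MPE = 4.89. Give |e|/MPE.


e = indication - reference = 294.819 - 293.73 = 1.0890
|e| = 1.0890
ratio = |e| / MPE = 1.0890 / 4.89
ratio = 0.2227

0.2227


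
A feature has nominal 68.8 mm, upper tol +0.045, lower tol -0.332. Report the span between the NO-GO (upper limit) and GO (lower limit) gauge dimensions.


GO = nominal - lower_tol (smallest hole = maximum material condition)
GO = 68.8 - 0.332 = 68.468
NO-GO = nominal + upper_tol (largest hole = least material condition)
NO-GO = 68.8 + 0.045 = 68.845
spread = NO-GO - GO = 68.845 - 68.468 = 0.3770

0.3770


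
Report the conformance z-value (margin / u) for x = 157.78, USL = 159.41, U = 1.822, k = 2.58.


u = U / k = 1.822 / 2.58 = 0.70620155
margin = |USL - x| = |159.41 - 157.78| = 1.63
z = margin / u = 1.63 / 0.70620155
z = 2.3081

2.3081


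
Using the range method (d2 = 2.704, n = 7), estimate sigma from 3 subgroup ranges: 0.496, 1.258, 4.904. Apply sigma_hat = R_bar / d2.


R_bar = (0.496 + 1.258 + 4.904) / 3
R_bar = 6.658 / 3 = 2.2193333
sigma_hat = R_bar / d2 = 2.2193333 / 2.704 = 0.8208

0.8208


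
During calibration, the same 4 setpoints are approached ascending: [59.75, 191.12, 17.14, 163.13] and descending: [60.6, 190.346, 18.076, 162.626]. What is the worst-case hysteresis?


|59.75 - 60.6| = 0.8500
|191.12 - 190.346| = 0.7740
|17.14 - 18.076| = 0.9360
|163.13 - 162.626| = 0.5040
hysteresis = max(diffs) = 0.9360

0.9360


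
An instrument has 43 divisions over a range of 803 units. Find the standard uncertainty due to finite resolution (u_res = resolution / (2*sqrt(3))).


resolution = range / divisions
resolution = 803 / 43 = 18.674419
u_res = resolution / (2*sqrt(3))
u_res = 18.674419 / 3.4641016
u_res = 5.3908

5.3908


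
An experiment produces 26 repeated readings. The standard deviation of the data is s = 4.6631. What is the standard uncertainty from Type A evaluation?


u_A = s / sqrt(n)
u_A = 4.6631 / sqrt(26)
u_A = 4.6631 / 5.0990195
u_A = 0.9145

0.9145


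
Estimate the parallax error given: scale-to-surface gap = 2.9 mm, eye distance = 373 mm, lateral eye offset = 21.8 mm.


error = h * offset / d
= 2.9 * 21.8 / 373
= 0.1695

0.1695


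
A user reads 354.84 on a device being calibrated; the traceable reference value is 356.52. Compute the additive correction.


Correction = standard - reading
= 356.52 - 354.84
= 1.6800

1.6800


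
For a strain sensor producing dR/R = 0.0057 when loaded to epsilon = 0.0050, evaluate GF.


GF = (dR/R) / epsilon
= 0.0057 / 0.0050
= 1.1400

1.1400


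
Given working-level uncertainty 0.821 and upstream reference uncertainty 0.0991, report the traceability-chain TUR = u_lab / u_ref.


TUR = u_lab / u_ref
= 0.821 / 0.0991
= 8.2846

8.2846


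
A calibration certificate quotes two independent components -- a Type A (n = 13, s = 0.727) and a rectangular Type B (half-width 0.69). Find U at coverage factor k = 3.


u_A = s / sqrt(n) = 0.727 / sqrt(13) = 0.20163352
u_B = half_width / sqrt(3) = 0.69 / sqrt(3) = 0.39837169
uc = sqrt(u_A^2 + u_B^2) = sqrt(0.20163352^2 + 0.39837169^2) = 0.44649309
U = k * uc = 3 * 0.44649309
U = 1.3395

1.3395


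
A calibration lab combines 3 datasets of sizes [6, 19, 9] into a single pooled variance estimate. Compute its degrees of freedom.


nu = sum_i (n_i - 1)
nu = ((6 - 1) + (19 - 1) + (9 - 1))
nu = 5 + 18 + 8
nu = 31

31


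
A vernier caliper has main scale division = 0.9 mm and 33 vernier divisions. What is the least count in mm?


LC = MSD / n_div
= 0.9 / 33
= 0.0273

0.0273


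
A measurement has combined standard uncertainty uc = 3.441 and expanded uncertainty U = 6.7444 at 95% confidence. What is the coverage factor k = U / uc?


k = U / uc
k = 6.7444 / 3.441
k = 1.96

1.96


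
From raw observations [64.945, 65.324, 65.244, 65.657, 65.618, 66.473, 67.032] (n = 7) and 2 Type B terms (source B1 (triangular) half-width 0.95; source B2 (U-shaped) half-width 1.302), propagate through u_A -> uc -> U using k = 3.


mean = (64.945 + 65.324 + 65.244 + 65.657 + 65.618 + 66.473 + 67.032) / 7 = 65.75614286
s = sqrt(sum((x - mean)^2)/(n-1)) = 0.73909842
u_A = s / sqrt(n) = 0.73909842 / sqrt(7) = 0.27935294
u_B1 = 0.95 / sqrt(6) = 0.38783588
u_B2 = 1.302 / sqrt(2) = 0.92065303
uc = sqrt(0.27935294^2 + 0.38783588^2 + 0.92065303^2) = 1.0373315
U = k * uc = 3 * 1.0373315
U = 3.1120

3.1120


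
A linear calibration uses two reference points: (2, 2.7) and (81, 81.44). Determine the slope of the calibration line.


slope = (y2 - y1) / (x2 - x1)
= (81.44 - 2.7) / (81 - 2)
= 78.7400 / 79
= 0.9967

0.9967


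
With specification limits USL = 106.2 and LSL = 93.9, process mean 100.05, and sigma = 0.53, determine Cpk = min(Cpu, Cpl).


Cpu = (USL - mean) / (3*sigma) = (106.2 - 100.05) / (3*0.53) = 3.8679
Cpl = (mean - LSL) / (3*sigma) = (100.05 - 93.9) / (3*0.53) = 3.8679
Cpk = min(Cpu, Cpl) = 3.8679

3.8679


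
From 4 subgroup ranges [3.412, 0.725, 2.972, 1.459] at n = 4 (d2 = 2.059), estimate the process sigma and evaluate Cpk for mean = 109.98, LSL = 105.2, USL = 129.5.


R_bar = (3.412 + 0.725 + 2.972 + 1.459) / 4 = 2.142
sigma = R_bar / d2 = 2.142 / 2.059 = 1.0403108
Cp = (USL - LSL)/(6*sigma) = (129.5 - 105.2)/(6*1.0403108) = 3.8931
Cpu = (129.5 - 109.98)/(3*1.0403108) = 6.2545
Cpl = (109.98 - 105.2)/(3*1.0403108) = 1.5316
Cpk = min(Cpu, Cpl) = 1.5316

1.5316


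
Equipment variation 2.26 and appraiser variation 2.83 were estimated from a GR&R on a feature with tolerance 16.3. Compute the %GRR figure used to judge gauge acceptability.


GRR = sqrt(EV^2 + AV^2) = sqrt(2.26^2 + 2.83^2) = 3.6216709
%GRR = GRR / tol * 100 = 3.6216709 / 16.3 * 100
%GRR = 22.2188

22.2188


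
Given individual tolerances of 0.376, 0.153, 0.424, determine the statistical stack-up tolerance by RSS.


RSS = sqrt(0.376^2 + 0.153^2 + 0.424^2)
= sqrt(0.344561)
= 0.5870

0.5870


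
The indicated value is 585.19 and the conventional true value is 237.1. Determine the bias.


Systematic error = measured - true
= 585.19 - 237.1
= 348.0900

348.0900


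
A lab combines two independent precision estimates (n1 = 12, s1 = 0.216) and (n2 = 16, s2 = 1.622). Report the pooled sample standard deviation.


s_p = sqrt(((n1-1)*s1^2 + (n2-1)*s2^2) / (n1+n2-2))
numerator = (12-1)*0.216^2 + (16-1)*1.622^2 = 0.513216 + 39.46326 = 39.976476
denominator = 12 + 16 - 2 = 26
s_p^2 = 39.976476 / 26 = 1.5375568
s_p = sqrt(1.5375568) = 1.2400

1.2400


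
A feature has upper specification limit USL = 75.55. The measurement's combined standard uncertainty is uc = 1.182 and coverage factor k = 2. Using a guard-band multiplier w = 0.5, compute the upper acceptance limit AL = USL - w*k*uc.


U = k * uc = 2 * 1.182 = 2.364
guard band g = w * U = 0.5 * 2.364 = 1.182
AL = USL - g = 75.55 - 1.182
AL = 74.3680

74.3680


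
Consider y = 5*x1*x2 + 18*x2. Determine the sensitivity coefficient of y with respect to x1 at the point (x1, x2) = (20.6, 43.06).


y = 5*x1*x2 + 18*x2
dy/dx1 = 5*x2
Evaluate at x2 = 43.06: c1 = 5 * 43.06
c1 = 215.3000

215.3000


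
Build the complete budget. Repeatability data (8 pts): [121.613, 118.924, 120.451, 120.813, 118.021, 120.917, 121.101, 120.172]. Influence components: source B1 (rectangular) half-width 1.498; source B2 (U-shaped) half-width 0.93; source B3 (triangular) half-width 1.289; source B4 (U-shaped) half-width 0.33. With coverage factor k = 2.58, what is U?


mean = (121.613 + 118.924 + 120.451 + 120.813 + 118.021 + 120.917 + 121.101 + 120.172) / 8 = 120.2515
s = sqrt(sum((x - mean)^2)/(n-1)) = 1.2022011
u_A = s / sqrt(n) = 1.2022011 / sqrt(8) = 0.42504228
u_B1 = 1.498 / sqrt(3) = 0.8648707
u_B2 = 0.93 / sqrt(2) = 0.65760931
u_B3 = 1.289 / sqrt(6) = 0.52623205
u_B4 = 0.33 / sqrt(2) = 0.23334524
uc = sqrt(0.42504228^2 + 0.8648707^2 + 0.65760931^2 + 0.52623205^2 + 0.23334524^2) = 1.3009544
U = k * uc = 2.58 * 1.3009544
U = 3.3565

3.3565


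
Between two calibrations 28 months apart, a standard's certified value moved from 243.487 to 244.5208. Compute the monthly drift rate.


rate = (v2 - v1) / months
= (244.5208 - 243.487) / 28
= 1.0338 / 28
= 0.0369

0.0369


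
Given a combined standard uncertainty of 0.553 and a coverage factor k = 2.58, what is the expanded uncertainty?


U = k * uc
U = 2.58 * 0.553
U = 1.4267

1.4267


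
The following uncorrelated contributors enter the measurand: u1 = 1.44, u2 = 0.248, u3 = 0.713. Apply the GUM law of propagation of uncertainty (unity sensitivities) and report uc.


uc = sqrt(1.44^2 + 0.248^2 + 0.713^2)
uc = sqrt(2.643473)
uc = 1.6259

1.6259


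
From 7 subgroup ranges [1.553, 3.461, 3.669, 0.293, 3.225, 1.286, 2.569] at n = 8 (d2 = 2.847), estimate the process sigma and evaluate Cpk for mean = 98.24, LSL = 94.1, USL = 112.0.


R_bar = (1.553 + 3.461 + 3.669 + 0.293 + 3.225 + 1.286 + 2.569) / 7 = 2.2937143
sigma = R_bar / d2 = 2.2937143 / 2.847 = 0.8056601
Cp = (USL - LSL)/(6*sigma) = (112.0 - 94.1)/(6*0.8056601) = 3.7030
Cpu = (112.0 - 98.24)/(3*0.8056601) = 5.6931
Cpl = (98.24 - 94.1)/(3*0.8056601) = 1.7129
Cpk = min(Cpu, Cpl) = 1.7129

1.7129


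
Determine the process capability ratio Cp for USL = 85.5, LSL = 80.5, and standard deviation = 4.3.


Cp = (USL - LSL) / (6 * sigma)
= (85.5 - 80.5) / (6 * 4.3)
= 5.0000 / 25.8000
= 0.1938

0.1938


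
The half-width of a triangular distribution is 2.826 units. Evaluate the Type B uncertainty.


u_B = half_width / sqrt(6)
u_B = 2.826 / 2.4494897
u_B = 1.1537

1.1537


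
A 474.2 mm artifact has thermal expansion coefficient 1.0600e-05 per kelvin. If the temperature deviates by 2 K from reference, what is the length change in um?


dL = L * alpha * dT
= 474.2 * 1.0600e-05 * 2
= 0.0100530 mm
dL_um = 0.0100530 * 1000 = 10.0530 um

10.0530


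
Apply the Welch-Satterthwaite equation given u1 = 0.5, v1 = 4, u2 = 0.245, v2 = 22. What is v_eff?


uc = sqrt(u1^2 + u2^2) = sqrt(0.5^2 + 0.245^2) = 0.55679889
v_eff = uc^4 / (u1^4/v1 + u2^4/v2)
= 0.55679889^4 / (0.5^4/4 + 0.245^4/22)
= 0.096115503 / 0.015788773
v_eff = 6.0876

6.0876


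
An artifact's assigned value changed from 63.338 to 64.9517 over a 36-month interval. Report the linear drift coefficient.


rate = (v2 - v1) / months
= (64.9517 - 63.338) / 36
= 1.6137 / 36
= 0.0448

0.0448


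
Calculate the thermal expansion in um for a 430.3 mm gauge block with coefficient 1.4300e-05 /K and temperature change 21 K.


dL = L * alpha * dT
= 430.3 * 1.4300e-05 * 21
= 0.1292191 mm
dL_um = 0.1292191 * 1000 = 129.2191 um

129.2191


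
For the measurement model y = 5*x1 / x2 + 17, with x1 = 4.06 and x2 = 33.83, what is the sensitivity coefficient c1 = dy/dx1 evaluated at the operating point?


y = 5*x1 / x2 + 17
dy/dx1 = 5/x2
Evaluate at x2 = 33.83: c1 = 5 / 33.83
c1 = 0.1478

0.1478


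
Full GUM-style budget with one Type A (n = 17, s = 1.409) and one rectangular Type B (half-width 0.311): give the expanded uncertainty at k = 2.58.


u_A = s / sqrt(n) = 1.409 / sqrt(17) = 0.3417327
u_B = half_width / sqrt(3) = 0.311 / sqrt(3) = 0.17955593
uc = sqrt(u_A^2 + u_B^2) = sqrt(0.3417327^2 + 0.17955593^2) = 0.38603312
U = k * uc = 2.58 * 0.38603312
U = 0.9960

0.9960


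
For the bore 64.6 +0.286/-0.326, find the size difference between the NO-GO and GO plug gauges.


GO = nominal - lower_tol (smallest hole = maximum material condition)
GO = 64.6 - 0.326 = 64.274
NO-GO = nominal + upper_tol (largest hole = least material condition)
NO-GO = 64.6 + 0.286 = 64.886
spread = NO-GO - GO = 64.886 - 64.274 = 0.6120

0.6120


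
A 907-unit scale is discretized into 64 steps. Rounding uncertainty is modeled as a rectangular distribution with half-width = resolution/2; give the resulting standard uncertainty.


resolution = range / divisions
resolution = 907 / 64 = 14.171875
u_res = resolution / (2*sqrt(3))
u_res = 14.171875 / 3.4641016
u_res = 4.0911

4.0911


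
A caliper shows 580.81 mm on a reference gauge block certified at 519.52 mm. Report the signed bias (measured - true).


Systematic error = measured - true
= 580.81 - 519.52
= 61.2900

61.2900


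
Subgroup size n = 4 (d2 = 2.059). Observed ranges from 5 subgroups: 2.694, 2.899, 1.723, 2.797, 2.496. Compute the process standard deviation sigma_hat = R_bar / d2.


R_bar = (2.694 + 2.899 + 1.723 + 2.797 + 2.496) / 5
R_bar = 12.609 / 5 = 2.5218
sigma_hat = R_bar / d2 = 2.5218 / 2.059 = 1.2248

1.2248


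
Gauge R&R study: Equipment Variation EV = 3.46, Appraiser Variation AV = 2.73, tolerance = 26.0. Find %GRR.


GRR = sqrt(EV^2 + AV^2) = sqrt(3.46^2 + 2.73^2) = 4.4073235
%GRR = GRR / tol * 100 = 4.4073235 / 26.0 * 100
%GRR = 16.9512

16.9512


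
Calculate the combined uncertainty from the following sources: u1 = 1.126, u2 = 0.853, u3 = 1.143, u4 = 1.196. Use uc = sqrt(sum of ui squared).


uc = sqrt(1.126^2 + 0.853^2 + 1.143^2 + 1.196^2)
uc = sqrt(4.73235)
uc = 2.1754

2.1754


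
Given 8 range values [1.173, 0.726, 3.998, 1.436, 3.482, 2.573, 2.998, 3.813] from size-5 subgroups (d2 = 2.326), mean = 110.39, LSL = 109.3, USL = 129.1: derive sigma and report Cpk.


R_bar = (1.173 + 0.726 + 3.998 + 1.436 + 3.482 + 2.573 + 2.998 + 3.813) / 8 = 2.524875
sigma = R_bar / d2 = 2.524875 / 2.326 = 1.0855009
Cp = (USL - LSL)/(6*sigma) = (129.1 - 109.3)/(6*1.0855009) = 3.0401
Cpu = (129.1 - 110.39)/(3*1.0855009) = 5.7454
Cpl = (110.39 - 109.3)/(3*1.0855009) = 0.3347
Cpk = min(Cpu, Cpl) = 0.3347

0.3347


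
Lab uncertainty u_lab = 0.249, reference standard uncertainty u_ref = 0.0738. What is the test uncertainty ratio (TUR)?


TUR = u_lab / u_ref
= 0.249 / 0.0738
= 3.3740

3.3740


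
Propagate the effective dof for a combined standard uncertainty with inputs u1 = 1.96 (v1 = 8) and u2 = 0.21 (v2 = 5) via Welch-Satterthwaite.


uc = sqrt(u1^2 + u2^2) = sqrt(1.96^2 + 0.21^2) = 1.9712179
v_eff = uc^4 / (u1^4/v1 + u2^4/v2)
= 1.9712179^4 / (1.96^4/8 + 0.21^4/5)
= 15.098665 / 1.8451253
v_eff = 8.1830

8.1830


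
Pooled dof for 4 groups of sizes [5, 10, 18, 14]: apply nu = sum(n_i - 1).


nu = sum_i (n_i - 1)
nu = ((5 - 1) + (10 - 1) + (18 - 1) + (14 - 1))
nu = 4 + 9 + 17 + 13
nu = 43

43


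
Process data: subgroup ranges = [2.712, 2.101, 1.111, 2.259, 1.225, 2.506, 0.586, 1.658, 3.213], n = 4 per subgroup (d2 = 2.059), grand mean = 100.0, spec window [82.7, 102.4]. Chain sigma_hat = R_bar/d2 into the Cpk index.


R_bar = (2.712 + 2.101 + 1.111 + 2.259 + 1.225 + 2.506 + 0.586 + 1.658 + 3.213) / 9 = 1.9301111
sigma = R_bar / d2 = 1.9301111 / 2.059 = 0.93740219
Cp = (USL - LSL)/(6*sigma) = (102.4 - 82.7)/(6*0.93740219) = 3.5026
Cpu = (102.4 - 100.0)/(3*0.93740219) = 0.8534
Cpl = (100.0 - 82.7)/(3*0.93740219) = 6.1518
Cpk = min(Cpu, Cpl) = 0.8534

0.8534


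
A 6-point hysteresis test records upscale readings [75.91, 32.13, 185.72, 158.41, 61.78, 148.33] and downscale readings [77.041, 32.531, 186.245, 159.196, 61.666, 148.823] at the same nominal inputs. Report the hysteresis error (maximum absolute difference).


|75.91 - 77.041| = 1.1310
|32.13 - 32.531| = 0.4010
|185.72 - 186.245| = 0.5250
|158.41 - 159.196| = 0.7860
|61.78 - 61.666| = 0.1140
|148.33 - 148.823| = 0.4930
hysteresis = max(diffs) = 1.1310

1.1310


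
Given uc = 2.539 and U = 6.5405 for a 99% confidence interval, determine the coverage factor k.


k = U / uc
k = 6.5405 / 2.539
k = 2.576

2.576


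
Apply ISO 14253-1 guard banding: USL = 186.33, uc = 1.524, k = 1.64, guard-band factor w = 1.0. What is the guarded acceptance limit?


U = k * uc = 1.64 * 1.524 = 2.49936
guard band g = w * U = 1.0 * 2.49936 = 2.49936
AL = USL - g = 186.33 - 2.49936
AL = 183.8306

183.8306


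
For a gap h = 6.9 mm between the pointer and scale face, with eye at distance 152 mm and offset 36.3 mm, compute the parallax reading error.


error = h * offset / d
= 6.9 * 36.3 / 152
= 1.6478

1.6478


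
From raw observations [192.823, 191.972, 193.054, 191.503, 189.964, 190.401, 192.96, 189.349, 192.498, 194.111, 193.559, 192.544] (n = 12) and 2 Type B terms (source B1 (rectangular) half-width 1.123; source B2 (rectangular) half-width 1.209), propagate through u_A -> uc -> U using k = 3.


mean = (192.823 + 191.972 + 193.054 + 191.503 + 189.964 + 190.401 + 192.96 + 189.349 + 192.498 + 194.111 + 193.559 + 192.544) / 12 = 192.0615
s = sqrt(sum((x - mean)^2)/(n-1)) = 1.4793393
u_A = s / sqrt(n) = 1.4793393 / sqrt(12) = 0.42704847
u_B1 = 1.123 / sqrt(3) = 0.64836435
u_B2 = 1.209 / sqrt(3) = 0.69801648
uc = sqrt(0.42704847^2 + 0.64836435^2 + 0.69801648^2) = 1.0440181
U = k * uc = 3 * 1.0440181
U = 3.1321

3.1321


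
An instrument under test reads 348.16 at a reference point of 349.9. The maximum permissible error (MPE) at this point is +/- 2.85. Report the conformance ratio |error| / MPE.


e = indication - reference = 348.16 - 349.9 = -1.7400
|e| = 1.7400
ratio = |e| / MPE = 1.7400 / 2.85
ratio = 0.6105

0.6105


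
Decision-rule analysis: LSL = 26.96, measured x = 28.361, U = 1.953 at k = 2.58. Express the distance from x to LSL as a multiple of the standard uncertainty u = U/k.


u = U / k = 1.953 / 2.58 = 0.75697674
margin = |LSL - x| = |26.96 - 28.361| = 1.401
z = margin / u = 1.401 / 0.75697674
z = 1.8508

1.8508


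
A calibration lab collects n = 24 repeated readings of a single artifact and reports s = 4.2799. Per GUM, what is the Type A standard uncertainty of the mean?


u_A = s / sqrt(n)
u_A = 4.2799 / sqrt(24)
u_A = 4.2799 / 4.8989795
u_A = 0.8736

0.8736


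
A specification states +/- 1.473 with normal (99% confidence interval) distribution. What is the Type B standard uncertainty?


u_B = half_width / 2.576
u_B = 1.473 / 2.576
u_B = 0.5718

0.5718


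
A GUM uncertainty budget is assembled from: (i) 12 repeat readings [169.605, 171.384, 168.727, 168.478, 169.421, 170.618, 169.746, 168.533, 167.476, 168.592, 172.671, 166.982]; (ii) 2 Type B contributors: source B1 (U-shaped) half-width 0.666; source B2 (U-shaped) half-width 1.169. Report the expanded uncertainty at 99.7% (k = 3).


mean = (169.605 + 171.384 + 168.727 + 168.478 + 169.421 + 170.618 + 169.746 + 168.533 + 167.476 + 168.592 + 172.671 + 166.982) / 12 = 169.35275
s = sqrt(sum((x - mean)^2)/(n-1)) = 1.6099316
u_A = s / sqrt(n) = 1.6099316 / sqrt(12) = 0.46474722
u_B1 = 0.666 / sqrt(2) = 0.47093312
u_B2 = 1.169 / sqrt(2) = 0.82660783
uc = sqrt(0.46474722^2 + 0.47093312^2 + 0.82660783^2) = 1.0587958
U = k * uc = 3 * 1.0587958
U = 3.1764

3.1764
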